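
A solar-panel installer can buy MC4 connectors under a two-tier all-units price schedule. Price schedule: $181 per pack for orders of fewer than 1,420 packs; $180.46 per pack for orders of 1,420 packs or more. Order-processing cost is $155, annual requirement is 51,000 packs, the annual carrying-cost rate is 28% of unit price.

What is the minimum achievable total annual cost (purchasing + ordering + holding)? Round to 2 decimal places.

H₁ = 28%×$181 = $50.6800;  H₂ = 28%×$180.46 = $50.5288
EOQ₁ = √(2×51,000×155/50.6800) = 558.53  (< 1,420, feasible at tier 1)
EOQ₂ = √(2×51,000×155/50.5288) = 559.37  (< 1,420 → use Q = 1,420 at tier-2 price)
TC(tier 1 (EOQ₁), Q≈558.5) = $9,259,306.37
TC(tier 2, Q≈1,420.0) = $9,244,902.35
Minimum at tier 2: $9,244,902.35

$9,244,902.35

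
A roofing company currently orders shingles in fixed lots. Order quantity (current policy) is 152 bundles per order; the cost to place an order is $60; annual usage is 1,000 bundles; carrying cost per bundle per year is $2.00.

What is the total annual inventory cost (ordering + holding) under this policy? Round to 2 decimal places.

$546.74

Orders/yr = 1,000/152 = 6.579; ordering cost = 6.579 × $60 = $394.74
Average inventory = 152/2 = 76; holding cost = 76 × $2 = $152.00
Total = $394.74 + $152.00 = $546.74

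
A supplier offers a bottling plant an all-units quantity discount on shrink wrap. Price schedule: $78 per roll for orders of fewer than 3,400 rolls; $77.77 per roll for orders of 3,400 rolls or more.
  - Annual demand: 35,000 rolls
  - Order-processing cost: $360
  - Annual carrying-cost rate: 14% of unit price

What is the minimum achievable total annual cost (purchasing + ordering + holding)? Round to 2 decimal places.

$2,744,165.14

H₁ = 14%×$78 = $10.9200;  H₂ = 14%×$77.77 = $10.8878
EOQ₁ = √(2×35,000×360/10.9200) = 1,519.11  (< 3,400, feasible at tier 1)
EOQ₂ = √(2×35,000×360/10.8878) = 1,521.35  (< 3,400 → use Q = 3,400 at tier-2 price)
TC(tier 1 (EOQ₁), Q≈1,519.1) = $2,746,588.67
TC(tier 2, Q≈3,400.0) = $2,744,165.14
Minimum at tier 2: $2,744,165.14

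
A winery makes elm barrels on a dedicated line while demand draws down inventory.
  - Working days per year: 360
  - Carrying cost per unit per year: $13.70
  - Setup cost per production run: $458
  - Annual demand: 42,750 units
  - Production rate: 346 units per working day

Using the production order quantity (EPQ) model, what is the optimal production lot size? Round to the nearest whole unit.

Daily demand d = 42,750/360 = 118.750; p = 346; 1 − d/p = 0.65679
EPQ = √(2DS / (H(1 − d/p)))
    = √(2 × 42,750 × 458 / (13.7 × 0.65679)) ≈ 2,086.13

2,086 units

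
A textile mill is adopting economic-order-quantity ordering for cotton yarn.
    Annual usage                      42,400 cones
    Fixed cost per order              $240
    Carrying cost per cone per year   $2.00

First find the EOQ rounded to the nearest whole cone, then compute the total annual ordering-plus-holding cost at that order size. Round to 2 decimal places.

$6,379.97

2DS/H = 2·42,400·240/2 = 10,176,000.00
EOQ = √10,176,000.00 ≈ 3,189.98 → Q = 3,190 cones
Annual ordering cost = (D/Q)·S = (42,400/3,190) × 240 = $3,189.97
Annual holding cost  = (Q/2)·H = (3,190/2) × 2 = $3,190.00
Total = $3,189.97 + $3,190.00 = $6,379.97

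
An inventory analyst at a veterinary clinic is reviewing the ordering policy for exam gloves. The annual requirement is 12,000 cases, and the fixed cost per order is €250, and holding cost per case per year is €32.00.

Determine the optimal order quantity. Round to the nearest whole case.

Q* = √(2·D·S / H) = √(2·12,000·250 / 32) = √187,500.0 ≈ 433.01

433 cases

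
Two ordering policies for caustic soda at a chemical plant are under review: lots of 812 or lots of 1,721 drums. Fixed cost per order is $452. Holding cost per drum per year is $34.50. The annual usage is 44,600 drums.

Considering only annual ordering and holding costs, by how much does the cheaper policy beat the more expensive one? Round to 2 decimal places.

$2,567.30

For each Q, cost = (D/Q)·S + (Q/2)·H.
TC(812) = (44,600/812)×452 + (812/2)×34.5 = $38,833.60
TC(1,721) = (44,600/1,721)×452 + (1,721/2)×34.5 = $41,400.90
Lots of 812 are cheaper by $2,567.30.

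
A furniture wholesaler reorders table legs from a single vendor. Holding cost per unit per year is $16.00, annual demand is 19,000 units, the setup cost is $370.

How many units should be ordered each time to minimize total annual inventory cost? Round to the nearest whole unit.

937 units

2DS/H = 2·19,000·370/16 = 878,750.00
EOQ = √878,750.00 ≈ 937.42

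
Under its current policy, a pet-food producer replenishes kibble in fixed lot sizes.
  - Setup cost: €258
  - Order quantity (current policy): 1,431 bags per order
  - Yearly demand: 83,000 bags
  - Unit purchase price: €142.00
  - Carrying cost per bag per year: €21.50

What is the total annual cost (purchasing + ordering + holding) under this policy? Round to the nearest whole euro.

Orders/yr = 83,000/1,431 = 58.001; ordering cost = 58.001 × €258 = €14,964.36
Average inventory = 1,431/2 = 715.5; holding cost = 715.5 × €21.5 = €15,383.25
Purchase cost = D·C = 83,000 × 142 = €11,786,000.00
Total = €14,964.36 + €15,383.25 + €11,786,000.00 = €11,816,347.61

€11,816,348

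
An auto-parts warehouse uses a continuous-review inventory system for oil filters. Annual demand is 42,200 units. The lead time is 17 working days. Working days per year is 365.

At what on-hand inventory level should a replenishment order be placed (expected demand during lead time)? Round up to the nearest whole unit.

Daily demand d = 42,200 / 365 = 115.616 units/day
Demand during lead time = 115.616 × 17 = 1,965.48
Reorder point = 1,965.48 → round up

1,966 units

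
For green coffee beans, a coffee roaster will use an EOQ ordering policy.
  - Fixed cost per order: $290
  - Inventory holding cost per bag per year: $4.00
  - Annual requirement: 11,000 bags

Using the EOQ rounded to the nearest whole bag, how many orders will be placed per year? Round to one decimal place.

2DS/H = 2·11,000·290/4 = 1,595,000.00
EOQ = √1,595,000.00 ≈ 1,262.93 → Q = 1,263
Orders per year = D/Q = 11,000 / 1,263 = 8.709

8.7 orders per year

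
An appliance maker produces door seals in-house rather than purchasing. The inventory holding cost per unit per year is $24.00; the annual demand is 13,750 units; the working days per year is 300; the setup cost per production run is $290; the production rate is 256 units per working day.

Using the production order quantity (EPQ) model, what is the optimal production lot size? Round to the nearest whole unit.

636 units

Daily demand d = 13,750/300 = 45.833; p = 256; 1 − d/p = 0.82096
EPQ = √(2DS / (H(1 − d/p)))
    = √(2 × 13,750 × 290 / (24 × 0.82096)) ≈ 636.21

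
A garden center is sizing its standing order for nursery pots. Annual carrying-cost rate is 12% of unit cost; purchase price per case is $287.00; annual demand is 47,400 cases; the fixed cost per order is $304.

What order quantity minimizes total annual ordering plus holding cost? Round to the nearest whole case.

915 cases

Carrying cost H = $287 × 12% = $34.4400/case/yr
Q* = √(2·D·S / H) = √(2·47,400·304 / 34.44) = √836,794.4 ≈ 914.76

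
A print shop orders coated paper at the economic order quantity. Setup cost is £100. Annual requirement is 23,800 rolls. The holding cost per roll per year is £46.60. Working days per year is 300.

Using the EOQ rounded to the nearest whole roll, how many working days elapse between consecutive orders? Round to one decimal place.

2DS/H = 2·23,800·100/46.6 = 102,145.92
EOQ = √102,145.92 ≈ 319.60 → Q = 320 rolls
Cycle time = (working days × Q)/D = (300 × 320) / 23,800 = 4.034 days

4.0 days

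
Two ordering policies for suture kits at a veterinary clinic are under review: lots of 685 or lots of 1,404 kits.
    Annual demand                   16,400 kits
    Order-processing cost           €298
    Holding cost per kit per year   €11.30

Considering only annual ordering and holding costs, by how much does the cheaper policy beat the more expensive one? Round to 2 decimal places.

€408.66

For each Q, cost = (D/Q)·S + (Q/2)·H.
TC(685) = (16,400/685)×298 + (685/2)×11.3 = €11,004.85
TC(1,404) = (16,400/1,404)×298 + (1,404/2)×11.3 = €11,413.51
Cheaper: Q = 685.  Difference = €408.66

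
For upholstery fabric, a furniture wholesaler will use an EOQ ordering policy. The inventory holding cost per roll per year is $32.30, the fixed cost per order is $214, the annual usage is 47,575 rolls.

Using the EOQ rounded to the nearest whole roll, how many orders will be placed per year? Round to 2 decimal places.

59.92 orders per year

2DS/H = 2·47,575·214/32.3 = 630,405.57
EOQ = √630,405.57 ≈ 793.98 → Q = 794
N = D/Q = 47,575/794 ≈ 59.918 orders/yr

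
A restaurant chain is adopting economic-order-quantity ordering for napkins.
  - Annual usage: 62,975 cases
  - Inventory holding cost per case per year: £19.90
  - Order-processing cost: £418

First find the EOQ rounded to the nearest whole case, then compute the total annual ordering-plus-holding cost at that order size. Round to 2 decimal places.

Q* = √(2·D·S / H) = √(2·62,975·418 / 19.9) = √2,645,582.9 ≈ 1,626.52 → Q = 1,627 cases
Annual ordering cost = (D/Q)·S = (62,975/1,627) × 418 = £16,179.19
Annual holding cost  = (Q/2)·H = (1,627/2) × 19.9 = £16,188.65
Total = £16,179.19 + £16,188.65 = £32,367.84

£32,367.84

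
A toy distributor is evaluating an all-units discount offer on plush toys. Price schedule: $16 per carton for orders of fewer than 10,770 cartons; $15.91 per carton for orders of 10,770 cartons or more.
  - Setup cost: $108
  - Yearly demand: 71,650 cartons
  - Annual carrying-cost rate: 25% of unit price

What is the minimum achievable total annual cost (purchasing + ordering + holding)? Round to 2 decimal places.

$1,154,268.01

H₁ = 25%×$16 = $4.0000;  H₂ = 25%×$15.91 = $3.9775
EOQ₁ = √(2×71,650×108/4.0000) = 1,967.00  (< 10,770, feasible at tier 1)
EOQ₂ = √(2×71,650×108/3.9775) = 1,972.56  (< 10,770 → use Q = 10,770 at tier-2 price)
TC(tier 1 (EOQ₁), Q≈1,967.0) = $1,154,268.01
TC(tier 2, Q≈10,770.0) = $1,162,088.83
Minimum at tier 1 (EOQ₁): $1,154,268.01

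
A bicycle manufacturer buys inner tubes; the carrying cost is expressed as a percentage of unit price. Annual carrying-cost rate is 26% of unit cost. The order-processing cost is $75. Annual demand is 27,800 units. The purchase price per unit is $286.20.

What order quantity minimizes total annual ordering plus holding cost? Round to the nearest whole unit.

237 units

Carrying cost H = $286.2 × 26% = $74.4120/unit/yr
Q* = √(2·D·S / H) = √(2·27,800·75 / 74.412) = √56,039.3 ≈ 236.73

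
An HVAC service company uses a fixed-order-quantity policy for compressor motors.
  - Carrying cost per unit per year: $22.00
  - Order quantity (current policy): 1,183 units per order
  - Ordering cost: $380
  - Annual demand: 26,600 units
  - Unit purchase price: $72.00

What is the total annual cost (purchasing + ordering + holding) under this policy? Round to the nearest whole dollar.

$1,936,757

Ordering: D/Q × S = 26,600/1,183 × $380 = $8,544.38
Holding:  Q/2 × H = 1,183/2 × $22 = $13,013.00
Purchase cost = D·C = 26,600 × 72 = $1,915,200.00
Total = $8,544.38 + $13,013.00 + $1,915,200.00 = $1,936,757.38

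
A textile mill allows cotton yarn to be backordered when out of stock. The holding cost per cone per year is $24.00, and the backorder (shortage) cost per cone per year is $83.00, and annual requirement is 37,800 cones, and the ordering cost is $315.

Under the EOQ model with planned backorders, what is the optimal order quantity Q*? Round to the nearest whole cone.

1,131 cones

Q* = √(2DS/H) · √((H + b)/b)
   = √(2 × 37,800 × 315 / 24) · √((24 + 83) / 83)
   = 996.117 × 1.1354 ≈ 1,131.00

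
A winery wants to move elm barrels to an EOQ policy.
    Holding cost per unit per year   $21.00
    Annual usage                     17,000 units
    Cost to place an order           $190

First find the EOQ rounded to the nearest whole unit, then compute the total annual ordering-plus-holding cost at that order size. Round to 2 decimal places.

$11,647.32

Q* = √(2·D·S / H) = √(2·17,000·190 / 21) = √307,619.0 ≈ 554.63 → Q = 555 units
Ordering: D/Q × S = 17,000/555 × $190 = $5,819.82
Holding:  Q/2 × H = 555/2 × $21 = $5,827.50
Total = $5,819.82 + $5,827.50 = $11,647.32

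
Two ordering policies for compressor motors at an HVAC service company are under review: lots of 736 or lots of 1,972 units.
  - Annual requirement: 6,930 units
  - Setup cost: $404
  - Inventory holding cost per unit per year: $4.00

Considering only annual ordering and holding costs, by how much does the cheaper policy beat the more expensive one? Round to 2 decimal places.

$87.77

Annual cost at Q: ordering D·S/Q plus holding Q·H/2.
TC(736) = (6,930/736)×404 + (736/2)×4 = $5,275.97
TC(1,972) = (6,930/1,972)×404 + (1,972/2)×4 = $5,363.74
Lots of 736 are cheaper by $87.77.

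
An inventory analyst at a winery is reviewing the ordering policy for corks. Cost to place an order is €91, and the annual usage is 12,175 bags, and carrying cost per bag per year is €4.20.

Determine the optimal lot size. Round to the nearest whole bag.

726 bags

EOQ = √(2DS/H) = √(2 × 12,175 × 91 / 4.2)
    = √(527,583.33) ≈ 726.35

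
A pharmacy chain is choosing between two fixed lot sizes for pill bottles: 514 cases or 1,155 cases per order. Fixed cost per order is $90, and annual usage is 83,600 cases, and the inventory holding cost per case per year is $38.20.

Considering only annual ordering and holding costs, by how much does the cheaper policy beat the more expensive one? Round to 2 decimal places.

$4,119.25

For each Q, cost = (D/Q)·S + (Q/2)·H.
TC(514) = (83,600/514)×90 + (514/2)×38.2 = $24,455.53
TC(1,155) = (83,600/1,155)×90 + (1,155/2)×38.2 = $28,574.79
Cheaper: Q = 514.  Difference = $4,119.25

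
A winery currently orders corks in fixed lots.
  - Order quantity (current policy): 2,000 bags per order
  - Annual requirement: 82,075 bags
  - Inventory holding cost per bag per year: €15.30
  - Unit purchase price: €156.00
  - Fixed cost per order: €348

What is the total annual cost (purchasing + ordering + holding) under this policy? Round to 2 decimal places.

€12,833,281.05

Annual ordering cost = (D/Q)·S = (82,075/2,000) × 348 = €14,281.05
Annual holding cost  = (Q/2)·H = (2,000/2) × 15.3 = €15,300.00
Purchase cost = D·C = 82,075 × 156 = €12,803,700.00
Total = €14,281.05 + €15,300.00 + €12,803,700.00 = €12,833,281.05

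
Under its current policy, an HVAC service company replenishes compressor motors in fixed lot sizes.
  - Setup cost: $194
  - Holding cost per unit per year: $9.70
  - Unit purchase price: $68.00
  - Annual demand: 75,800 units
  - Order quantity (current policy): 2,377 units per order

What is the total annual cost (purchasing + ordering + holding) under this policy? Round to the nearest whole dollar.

Ordering: D/Q × S = 75,800/2,377 × $194 = $6,186.45
Holding:  Q/2 × H = 2,377/2 × $9.7 = $11,528.45
Purchase cost = D·C = 75,800 × 68 = $5,154,400.00
Total = $6,186.45 + $11,528.45 + $5,154,400.00 = $5,172,114.90

$5,172,115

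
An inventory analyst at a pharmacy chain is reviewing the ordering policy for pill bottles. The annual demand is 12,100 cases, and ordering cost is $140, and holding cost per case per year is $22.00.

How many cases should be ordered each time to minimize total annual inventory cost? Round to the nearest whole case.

Optimal lot size Q* = (2 × 12,100 × $140 / $22)^½ ≈ 392.43

392 cases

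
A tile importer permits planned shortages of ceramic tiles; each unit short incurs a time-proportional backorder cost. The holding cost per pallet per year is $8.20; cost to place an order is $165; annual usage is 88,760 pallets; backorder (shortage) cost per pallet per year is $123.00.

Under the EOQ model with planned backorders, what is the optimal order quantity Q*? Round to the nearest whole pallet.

Q* = √(2DS/H) · √((H + b)/b)
   = √(2 × 88,760 × 165 / 8.2) · √((8.2 + 123) / 123)
   = 1,889.986 × 1.0328 ≈ 1,951.97

1,952 pallets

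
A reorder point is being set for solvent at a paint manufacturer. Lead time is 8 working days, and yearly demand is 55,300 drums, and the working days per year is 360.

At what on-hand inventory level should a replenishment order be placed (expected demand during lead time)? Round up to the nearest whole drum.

Daily demand d = 55,300 / 360 = 153.611 drums/day
Demand during lead time = 153.611 × 8 = 1,228.89
Reorder point = 1,228.89 → round up

1,229 drums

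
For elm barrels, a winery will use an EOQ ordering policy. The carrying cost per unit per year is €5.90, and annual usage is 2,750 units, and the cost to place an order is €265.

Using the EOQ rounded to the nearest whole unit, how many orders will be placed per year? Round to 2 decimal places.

5.53 orders per year

2DS/H = 2·2,750·265/5.9 = 247,033.90
EOQ = √247,033.90 ≈ 497.03 → Q = 497
N = D/Q = 2,750/497 ≈ 5.533 orders/yr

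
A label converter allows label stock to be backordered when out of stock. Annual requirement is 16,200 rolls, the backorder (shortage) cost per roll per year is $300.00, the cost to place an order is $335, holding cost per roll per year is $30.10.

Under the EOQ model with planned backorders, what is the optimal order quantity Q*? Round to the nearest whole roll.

630 rolls

Basic EOQ = √(2·16,200·335/30.1) = 600.498
Backorder adjustment √((H+b)/b) = √((30.1+300)/300) = 1.0490
Q* = 600.498 × 1.0490 ≈ 629.90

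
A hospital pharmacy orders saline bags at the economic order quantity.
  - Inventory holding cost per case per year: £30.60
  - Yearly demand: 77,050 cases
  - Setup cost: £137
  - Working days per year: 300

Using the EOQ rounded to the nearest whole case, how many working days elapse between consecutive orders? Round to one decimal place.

3.2 days

2DS/H = 2·77,050·137/30.6 = 689,924.84
EOQ = √689,924.84 ≈ 830.62 → Q = 831 cases
Cycle time = (working days × Q)/D = (300 × 831) / 77,050 = 3.236 days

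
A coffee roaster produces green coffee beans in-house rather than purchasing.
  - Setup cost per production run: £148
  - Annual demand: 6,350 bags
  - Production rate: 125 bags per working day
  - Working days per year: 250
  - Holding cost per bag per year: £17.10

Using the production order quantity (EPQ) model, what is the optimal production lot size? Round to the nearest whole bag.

d = 6,350/250 = 25.4000 bags/day;  effective holding cost H(1 − d/p) = 17.1·(1 − 25.4000/125) = 13.62528
Q* = √(2DS / H_eff) = √(2·6,350·148 / 13.62528) ≈ 371.42

371 bags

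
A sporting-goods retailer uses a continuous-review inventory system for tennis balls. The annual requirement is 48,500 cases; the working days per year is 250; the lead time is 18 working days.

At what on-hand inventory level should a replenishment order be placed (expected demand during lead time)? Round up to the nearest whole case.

Daily demand d = 48,500 / 250 = 194.000 cases/day
Demand during lead time = 194.000 × 18 = 3,492.00
Reorder point = 3,492.00 → round up

3,492 cases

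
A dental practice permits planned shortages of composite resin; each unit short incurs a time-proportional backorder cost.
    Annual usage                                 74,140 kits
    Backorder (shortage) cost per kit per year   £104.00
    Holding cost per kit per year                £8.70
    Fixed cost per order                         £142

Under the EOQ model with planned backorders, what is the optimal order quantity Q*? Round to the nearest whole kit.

1,619 kits

Basic EOQ = √(2·74,140·142/8.7) = 1,555.700
Backorder adjustment √((H+b)/b) = √((8.7+104)/104) = 1.0410
Q* = 1,555.700 × 1.0410 ≈ 1,619.46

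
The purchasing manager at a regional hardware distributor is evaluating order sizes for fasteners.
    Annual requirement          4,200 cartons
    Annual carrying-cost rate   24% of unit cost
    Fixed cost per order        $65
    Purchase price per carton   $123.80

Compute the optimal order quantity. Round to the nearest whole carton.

136 cartons

Holding cost per carton per year: H = 24% × $123.8 = $29.7120
Optimal lot size Q* = (2 × 4,200 × $65 / $29.712)^½ ≈ 135.56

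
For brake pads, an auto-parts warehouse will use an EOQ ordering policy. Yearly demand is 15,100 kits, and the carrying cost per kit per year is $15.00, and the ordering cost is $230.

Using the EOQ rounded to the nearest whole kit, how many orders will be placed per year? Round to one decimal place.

22.2 orders per year

EOQ = √(2DS/H) = √(2 × 15,100 × 230 / 15)
    = √(463,066.67) ≈ 680.49 → Q = 680
N = D/Q = 15,100/680 ≈ 22.206 orders/yr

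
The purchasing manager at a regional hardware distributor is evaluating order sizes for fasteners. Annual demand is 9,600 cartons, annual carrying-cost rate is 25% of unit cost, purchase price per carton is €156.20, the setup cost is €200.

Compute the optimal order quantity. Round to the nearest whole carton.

314 cartons

Holding cost per carton per year: H = 25% × €156.2 = €39.0500
Q* = √(2·D·S / H) = √(2·9,600·200 / 39.05) = √98,335.5 ≈ 313.58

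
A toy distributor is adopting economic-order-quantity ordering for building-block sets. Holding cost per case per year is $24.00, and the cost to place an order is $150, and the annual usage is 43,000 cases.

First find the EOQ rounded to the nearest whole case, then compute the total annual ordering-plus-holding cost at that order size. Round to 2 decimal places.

$17,595.45

2DS/H = 2·43,000·150/24 = 537,500.00
EOQ = √537,500.00 ≈ 733.14 → Q = 733 cases
Orders/yr = 43,000/733 = 58.663; ordering cost = 58.663 × $150 = $8,799.45
Average inventory = 733/2 = 366.5; holding cost = 366.5 × $24 = $8,796.00
Total = $8,799.45 + $8,796.00 = $17,595.45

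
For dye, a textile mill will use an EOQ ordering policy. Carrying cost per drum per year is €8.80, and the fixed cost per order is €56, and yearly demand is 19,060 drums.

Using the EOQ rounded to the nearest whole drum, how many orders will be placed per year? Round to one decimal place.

38.7 orders per year

Optimal lot size Q* = (2 × 19,060 × €56 / €8.8)^½ ≈ 492.53 → Q = 493
Orders per year = D/Q = 19,060 / 493 = 38.661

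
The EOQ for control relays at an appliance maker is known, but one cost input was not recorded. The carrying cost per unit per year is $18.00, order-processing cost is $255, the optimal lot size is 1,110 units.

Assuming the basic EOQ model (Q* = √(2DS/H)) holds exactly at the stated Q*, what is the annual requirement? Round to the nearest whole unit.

EOQ relation: Q² = 2DS/H, so rearrange for the unknown.
D = Q²H / (2S) = 1,110² × 18 / (2 × 255) = 43,485.88

43,486 units per year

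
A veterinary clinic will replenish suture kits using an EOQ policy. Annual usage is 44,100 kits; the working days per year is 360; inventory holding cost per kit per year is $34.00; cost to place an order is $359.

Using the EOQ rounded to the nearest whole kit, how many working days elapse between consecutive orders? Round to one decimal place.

7.9 days

Optimal lot size Q* = (2 × 44,100 × $359 / $34)^½ ≈ 965.03 → Q = 965 kits
Days between orders = 360 / (D/Q) = 360 / 45.699 ≈ 7.878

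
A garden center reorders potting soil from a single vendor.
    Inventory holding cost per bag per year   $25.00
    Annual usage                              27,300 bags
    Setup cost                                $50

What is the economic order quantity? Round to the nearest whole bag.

330 bags

Q* = √(2·D·S / H) = √(2·27,300·50 / 25) = √109,200.0 ≈ 330.45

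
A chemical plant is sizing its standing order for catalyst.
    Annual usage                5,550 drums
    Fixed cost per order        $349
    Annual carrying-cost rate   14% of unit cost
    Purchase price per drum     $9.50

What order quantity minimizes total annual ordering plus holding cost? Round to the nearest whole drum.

H = i·C = 0.14 × $9.5 = $1.3300 per drum-year
Q* = √(2·D·S / H) = √(2·5,550·349 / 1.33) = √2,912,706.8 ≈ 1,706.67

1,707 drums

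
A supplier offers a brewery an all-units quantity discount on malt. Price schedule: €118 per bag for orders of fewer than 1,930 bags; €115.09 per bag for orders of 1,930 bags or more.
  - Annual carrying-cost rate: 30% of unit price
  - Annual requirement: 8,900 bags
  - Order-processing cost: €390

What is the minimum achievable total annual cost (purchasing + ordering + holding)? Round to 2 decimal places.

H₁ = 30%×€118 = €35.4000;  H₂ = 30%×€115.09 = €34.5270
EOQ₁ = √(2×8,900×390/35.4000) = 442.83  (< 1,930, feasible at tier 1)
EOQ₂ = √(2×8,900×390/34.5270) = 448.40  (< 1,930 → use Q = 1,930 at tier-2 price)
TC(tier 1 (EOQ₁), Q≈442.8) = €1,065,876.31
TC(tier 2, Q≈1,930.0) = €1,059,418.00
Minimum at tier 2: €1,059,418.00

€1,059,418.00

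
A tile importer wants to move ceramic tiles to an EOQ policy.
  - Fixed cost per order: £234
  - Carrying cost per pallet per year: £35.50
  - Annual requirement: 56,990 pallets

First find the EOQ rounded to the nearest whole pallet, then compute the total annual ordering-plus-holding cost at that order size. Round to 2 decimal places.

Optimal lot size Q* = (2 × 56,990 × £234 / £35.5)^½ ≈ 866.78 → Q = 867 pallets
Annual ordering cost = (D/Q)·S = (56,990/867) × 234 = £15,381.38
Annual holding cost  = (Q/2)·H = (867/2) × 35.5 = £15,389.25
Total = £15,381.38 + £15,389.25 = £30,770.63

£30,770.63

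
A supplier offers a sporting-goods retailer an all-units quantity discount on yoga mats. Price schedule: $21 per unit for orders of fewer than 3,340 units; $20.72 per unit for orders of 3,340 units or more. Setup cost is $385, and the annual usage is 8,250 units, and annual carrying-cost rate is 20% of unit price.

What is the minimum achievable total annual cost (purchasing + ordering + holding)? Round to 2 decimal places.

H₁ = 20%×$21 = $4.2000;  H₂ = 20%×$20.72 = $4.1440
EOQ₁ = √(2×8,250×385/4.2000) = 1,229.84  (< 3,340, feasible at tier 1)
EOQ₂ = √(2×8,250×385/4.1440) = 1,238.12  (< 3,340 → use Q = 3,340 at tier-2 price)
TC(tier 1 (EOQ₁), Q≈1,229.8) = $178,415.32
TC(tier 2, Q≈3,340.0) = $178,811.45
Minimum at tier 1 (EOQ₁): $178,415.32

$178,415.32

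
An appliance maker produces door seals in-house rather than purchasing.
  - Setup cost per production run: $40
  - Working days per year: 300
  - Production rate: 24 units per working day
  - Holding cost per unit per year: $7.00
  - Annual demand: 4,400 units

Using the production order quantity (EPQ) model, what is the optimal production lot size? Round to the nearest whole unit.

Daily demand d = 4,400/300 = 14.667; p = 24; 1 − d/p = 0.38889
EPQ = √(2DS / (H(1 − d/p)))
    = √(2 × 4,400 × 40 / (7 × 0.38889)) ≈ 359.59

360 units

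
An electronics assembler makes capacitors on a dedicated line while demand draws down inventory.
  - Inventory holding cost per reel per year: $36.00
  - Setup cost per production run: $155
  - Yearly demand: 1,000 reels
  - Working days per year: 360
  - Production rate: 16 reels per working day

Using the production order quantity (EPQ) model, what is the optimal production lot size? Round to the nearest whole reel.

102 reels

Daily demand d = 1,000/360 = 2.778; p = 16; 1 − d/p = 0.82639
EPQ = √(2DS / (H(1 − d/p)))
    = √(2 × 1,000 × 155 / (36 × 0.82639)) ≈ 102.08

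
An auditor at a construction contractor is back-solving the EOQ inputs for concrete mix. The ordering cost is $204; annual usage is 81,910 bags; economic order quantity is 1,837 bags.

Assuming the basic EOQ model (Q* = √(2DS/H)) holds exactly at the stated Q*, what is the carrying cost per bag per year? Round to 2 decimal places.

$9.90

EOQ relation: Q² = 2DS/H, so rearrange for the unknown.
H = 2DS / Q² = 2 × 81,910 × 204 / 1,837² = 9.9033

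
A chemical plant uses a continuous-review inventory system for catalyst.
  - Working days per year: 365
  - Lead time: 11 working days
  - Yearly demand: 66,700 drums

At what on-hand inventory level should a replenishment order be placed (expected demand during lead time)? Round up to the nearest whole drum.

Daily demand d = 66,700 / 365 = 182.740 drums/day
Demand during lead time = 182.740 × 11 = 2,010.14
Reorder point = 2,010.14 → round up

2,011 drums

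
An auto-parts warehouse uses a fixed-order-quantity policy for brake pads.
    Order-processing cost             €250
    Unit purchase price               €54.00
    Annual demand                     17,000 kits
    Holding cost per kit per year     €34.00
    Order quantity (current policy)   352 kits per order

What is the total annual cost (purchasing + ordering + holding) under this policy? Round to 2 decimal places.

€936,057.86

Ordering: D/Q × S = 17,000/352 × €250 = €12,073.86
Holding:  Q/2 × H = 352/2 × €34 = €5,984.00
Purchase cost = D·C = 17,000 × 54 = €918,000.00
Total = €12,073.86 + €5,984.00 + €918,000.00 = €936,057.86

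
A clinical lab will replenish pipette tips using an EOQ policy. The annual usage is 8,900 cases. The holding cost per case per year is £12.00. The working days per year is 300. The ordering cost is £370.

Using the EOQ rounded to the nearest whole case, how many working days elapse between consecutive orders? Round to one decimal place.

25.0 days

EOQ = √(2DS/H) = √(2 × 8,900 × 370 / 12)
    = √(548,833.33) ≈ 740.83 → Q = 741 cases
Cycle time = (working days × Q)/D = (300 × 741) / 8,900 = 24.978 days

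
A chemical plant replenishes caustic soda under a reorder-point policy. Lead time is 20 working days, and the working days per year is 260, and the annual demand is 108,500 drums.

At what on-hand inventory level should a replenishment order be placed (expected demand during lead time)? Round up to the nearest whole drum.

8,347 drums

Daily demand d = 108,500 / 260 = 417.308 drums/day
Demand during lead time = 417.308 × 20 = 8,346.15
Reorder point = 8,346.15 → round up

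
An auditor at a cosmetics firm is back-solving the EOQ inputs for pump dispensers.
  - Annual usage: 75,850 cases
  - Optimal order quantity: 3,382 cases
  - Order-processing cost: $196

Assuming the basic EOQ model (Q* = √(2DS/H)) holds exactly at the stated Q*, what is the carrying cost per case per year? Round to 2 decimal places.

$2.60

Since Q* = (2DS/H)^½, squaring gives Q*²·H = 2DS.
H = 2DS / Q² = 2 × 75,850 × 196 / 3,382² = 2.5995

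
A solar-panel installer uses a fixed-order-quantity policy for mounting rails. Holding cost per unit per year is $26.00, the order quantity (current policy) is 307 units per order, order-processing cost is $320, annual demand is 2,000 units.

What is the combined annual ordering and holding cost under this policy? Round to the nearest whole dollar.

$6,076

Orders/yr = 2,000/307 = 6.515; ordering cost = 6.515 × $320 = $2,084.69
Average inventory = 307/2 = 153.5; holding cost = 153.5 × $26 = $3,991.00
Total = $2,084.69 + $3,991.00 = $6,075.69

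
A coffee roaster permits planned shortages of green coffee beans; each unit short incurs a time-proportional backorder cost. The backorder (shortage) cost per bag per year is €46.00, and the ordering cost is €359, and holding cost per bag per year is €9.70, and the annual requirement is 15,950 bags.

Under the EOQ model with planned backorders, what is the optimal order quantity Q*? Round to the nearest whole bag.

Basic EOQ = √(2·15,950·359/9.7) = 1,086.567
Backorder adjustment √((H+b)/b) = √((9.7+46)/46) = 1.1004
Q* = 1,086.567 × 1.1004 ≈ 1,195.65

1,196 bags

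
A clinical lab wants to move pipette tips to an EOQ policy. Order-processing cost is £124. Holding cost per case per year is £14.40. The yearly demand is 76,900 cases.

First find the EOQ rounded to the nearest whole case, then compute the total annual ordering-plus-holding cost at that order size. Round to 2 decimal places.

EOQ = √(2DS/H) = √(2 × 76,900 × 124 / 14.4)
    = √(1,324,388.89) ≈ 1,150.82 → Q = 1,151 cases
Annual ordering cost = (D/Q)·S = (76,900/1,151) × 124 = £8,284.62
Annual holding cost  = (Q/2)·H = (1,151/2) × 14.4 = £8,287.20
Total = £8,284.62 + £8,287.20 = £16,571.82

£16,571.82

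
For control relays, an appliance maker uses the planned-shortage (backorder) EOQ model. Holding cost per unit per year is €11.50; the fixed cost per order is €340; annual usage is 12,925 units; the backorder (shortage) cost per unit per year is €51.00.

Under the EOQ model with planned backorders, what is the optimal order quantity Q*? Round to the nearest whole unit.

Basic EOQ = √(2·12,925·340/11.5) = 874.220
Backorder adjustment √((H+b)/b) = √((11.5+51)/51) = 1.1070
Q* = 874.220 × 1.1070 ≈ 967.78

968 units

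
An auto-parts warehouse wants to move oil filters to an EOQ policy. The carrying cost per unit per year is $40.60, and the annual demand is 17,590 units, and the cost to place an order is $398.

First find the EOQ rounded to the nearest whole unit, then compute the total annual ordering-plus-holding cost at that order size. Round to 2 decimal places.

$23,842.54

2DS/H = 2·17,590·398/40.6 = 344,867.98
EOQ = √344,867.98 ≈ 587.25 → Q = 587 units
Orders/yr = 17,590/587 = 29.966; ordering cost = 29.966 × $398 = $11,926.44
Average inventory = 587/2 = 293.5; holding cost = 293.5 × $40.6 = $11,916.10
Total = $11,926.44 + $11,916.10 = $23,842.54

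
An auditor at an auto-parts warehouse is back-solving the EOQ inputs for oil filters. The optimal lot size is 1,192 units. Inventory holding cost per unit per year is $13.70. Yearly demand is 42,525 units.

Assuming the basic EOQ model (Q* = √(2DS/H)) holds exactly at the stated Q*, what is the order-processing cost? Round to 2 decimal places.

Since Q* = (2DS/H)^½, squaring gives Q*²·H = 2DS.
S = Q²H / (2D) = 1,192² × 13.7 / (2 × 42,525) = 228.8752

$228.88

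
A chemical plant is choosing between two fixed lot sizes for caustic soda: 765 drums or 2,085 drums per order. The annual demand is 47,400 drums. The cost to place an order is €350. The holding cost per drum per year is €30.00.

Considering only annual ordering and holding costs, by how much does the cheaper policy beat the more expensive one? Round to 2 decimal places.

For each Q, cost = (D/Q)·S + (Q/2)·H.
TC(765) = (47,400/765)×350 + (765/2)×30 = €33,161.27
TC(2,085) = (47,400/2,085)×350 + (2,085/2)×30 = €39,231.83
Cheaper: Q = 765.  Difference = €6,070.56

€6,070.56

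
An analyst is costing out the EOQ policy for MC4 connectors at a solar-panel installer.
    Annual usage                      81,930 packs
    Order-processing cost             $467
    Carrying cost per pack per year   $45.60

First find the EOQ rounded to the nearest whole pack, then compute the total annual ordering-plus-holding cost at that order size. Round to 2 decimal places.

$59,071.41

EOQ = √(2DS/H) = √(2 × 81,930 × 467 / 45.6)
    = √(1,678,127.63) ≈ 1,295.43 → Q = 1,295 packs
Annual ordering cost = (D/Q)·S = (81,930/1,295) × 467 = $29,545.41
Annual holding cost  = (Q/2)·H = (1,295/2) × 45.6 = $29,526.00
Total = $29,545.41 + $29,526.00 = $59,071.41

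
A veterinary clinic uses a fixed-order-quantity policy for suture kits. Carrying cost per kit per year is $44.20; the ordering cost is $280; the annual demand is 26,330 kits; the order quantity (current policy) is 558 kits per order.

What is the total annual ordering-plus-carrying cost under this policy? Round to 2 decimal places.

Annual ordering cost = (D/Q)·S = (26,330/558) × 280 = $13,212.19
Annual holding cost  = (Q/2)·H = (558/2) × 44.2 = $12,331.80
Total = $13,212.19 + $12,331.80 = $25,543.99

$25,543.99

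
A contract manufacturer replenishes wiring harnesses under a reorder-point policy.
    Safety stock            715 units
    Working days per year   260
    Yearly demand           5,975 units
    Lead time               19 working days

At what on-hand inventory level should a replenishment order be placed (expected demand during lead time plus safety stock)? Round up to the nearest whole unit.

1,152 units

Daily demand d = 5,975 / 260 = 22.981 units/day
Demand during lead time = 22.981 × 19 = 436.63
Reorder point = 436.63 + 715 = 1,151.63 → round up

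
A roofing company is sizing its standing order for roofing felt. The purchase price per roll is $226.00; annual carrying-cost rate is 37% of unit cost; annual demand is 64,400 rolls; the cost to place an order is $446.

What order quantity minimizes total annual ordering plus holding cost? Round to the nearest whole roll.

829 rolls

Holding cost per roll per year: H = 37% × $226 = $83.6200
Optimal lot size Q* = (2 × 64,400 × $446 / $83.62)^½ ≈ 828.84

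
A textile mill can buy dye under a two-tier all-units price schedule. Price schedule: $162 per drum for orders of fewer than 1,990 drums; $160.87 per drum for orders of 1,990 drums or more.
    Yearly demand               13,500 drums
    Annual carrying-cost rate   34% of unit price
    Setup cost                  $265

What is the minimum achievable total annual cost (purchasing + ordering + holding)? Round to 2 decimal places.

H₁ = 34%×$162 = $55.0800;  H₂ = 34%×$160.87 = $54.6958
EOQ₁ = √(2×13,500×265/55.0800) = 360.42  (< 1,990, feasible at tier 1)
EOQ₂ = √(2×13,500×265/54.6958) = 361.68  (< 1,990 → use Q = 1,990 at tier-2 price)
TC(tier 1 (EOQ₁), Q≈360.4) = $2,206,851.89
TC(tier 2, Q≈1,990.0) = $2,227,965.06
Minimum at tier 1 (EOQ₁): $2,206,851.89

$2,206,851.89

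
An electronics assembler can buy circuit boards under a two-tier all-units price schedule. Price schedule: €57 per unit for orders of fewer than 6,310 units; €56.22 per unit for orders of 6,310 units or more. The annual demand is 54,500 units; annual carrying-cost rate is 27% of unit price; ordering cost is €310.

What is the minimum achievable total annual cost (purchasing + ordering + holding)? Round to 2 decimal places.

H₁ = 27%×€57 = €15.3900;  H₂ = 27%×€56.22 = €15.1794
EOQ₁ = √(2×54,500×310/15.3900) = 1,481.75  (< 6,310, feasible at tier 1)
EOQ₂ = √(2×54,500×310/15.1794) = 1,491.99  (< 6,310 → use Q = 6,310 at tier-2 price)
TC(tier 1 (EOQ₁), Q≈1,481.7) = €3,129,304.12
TC(tier 2, Q≈6,310.0) = €3,114,558.50
Minimum at tier 2: €3,114,558.50

€3,114,558.50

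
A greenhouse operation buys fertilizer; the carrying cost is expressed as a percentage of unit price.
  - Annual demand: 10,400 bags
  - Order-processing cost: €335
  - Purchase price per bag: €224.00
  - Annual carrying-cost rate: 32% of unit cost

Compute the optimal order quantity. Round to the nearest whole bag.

312 bags

Carrying cost H = €224 × 32% = €71.6800/bag/yr
Q* = √(2·D·S / H) = √(2·10,400·335 / 71.68) = √97,209.8 ≈ 311.78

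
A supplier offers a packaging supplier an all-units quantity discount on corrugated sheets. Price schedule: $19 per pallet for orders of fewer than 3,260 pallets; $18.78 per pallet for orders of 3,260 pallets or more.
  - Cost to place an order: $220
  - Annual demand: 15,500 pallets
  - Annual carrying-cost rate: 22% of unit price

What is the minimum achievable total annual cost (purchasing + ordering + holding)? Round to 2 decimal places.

H₁ = 22%×$19 = $4.1800;  H₂ = 22%×$18.78 = $4.1316
EOQ₁ = √(2×15,500×220/4.1800) = 1,277.33  (< 3,260, feasible at tier 1)
EOQ₂ = √(2×15,500×220/4.1316) = 1,284.79  (< 3,260 → use Q = 3,260 at tier-2 price)
TC(tier 1 (EOQ₁), Q≈1,277.3) = $299,839.25
TC(tier 2, Q≈3,260.0) = $298,870.52
Minimum at tier 2: $298,870.52

$298,870.52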